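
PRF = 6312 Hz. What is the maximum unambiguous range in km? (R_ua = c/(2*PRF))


R_ua = 3e8 / (2 * 6312) = 23764.3 m = 23.8 km

23.8 km


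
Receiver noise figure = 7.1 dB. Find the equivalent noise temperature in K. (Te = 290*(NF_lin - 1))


NF_lin = 10^(7.1/10) = 5.128614
Te = 290 * (5.128614 - 1) = 1197.3 K

1197.3 K


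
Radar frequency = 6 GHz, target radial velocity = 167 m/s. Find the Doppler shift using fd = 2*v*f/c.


fd = 2 * 167 * 6000000000.0 / 3e8 = 6680.0 Hz

6680.0 Hz


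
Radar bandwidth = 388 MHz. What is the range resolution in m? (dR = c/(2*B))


dR = 3e8 / (2 * 388000000.0) = 0.39 m

0.39 m


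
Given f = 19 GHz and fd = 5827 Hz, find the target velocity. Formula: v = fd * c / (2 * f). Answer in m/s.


v = 5827 * 3e8 / (2 * 19000000000.0) = 46.0 m/s

46.0 m/s


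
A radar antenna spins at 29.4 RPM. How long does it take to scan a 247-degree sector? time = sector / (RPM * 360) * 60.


t = 247 / (29.4 * 360) * 60 = 1.4 s

1.4 s


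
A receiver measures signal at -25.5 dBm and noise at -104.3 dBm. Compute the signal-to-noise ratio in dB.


SNR = -25.5 - (-104.3) = 78.8 dB

78.8 dB


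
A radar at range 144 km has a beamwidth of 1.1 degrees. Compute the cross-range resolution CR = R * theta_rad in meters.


BW_rad = 0.019198622
CR = 144000 * 0.019198622 = 2764.6 m

2764.6 m


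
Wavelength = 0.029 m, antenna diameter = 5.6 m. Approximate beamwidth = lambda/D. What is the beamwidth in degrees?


BW_rad = 0.029 / 5.6 = 0.005179
BW_deg = 0.3 degrees

0.3 degrees


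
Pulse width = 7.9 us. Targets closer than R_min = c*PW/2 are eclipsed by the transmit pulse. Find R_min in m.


R_min = 3e8 * 7.9e-6 / 2 = 1185.0 m

1185.0 m


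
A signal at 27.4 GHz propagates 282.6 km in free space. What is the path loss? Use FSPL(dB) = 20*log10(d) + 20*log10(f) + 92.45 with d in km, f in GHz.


20*log10(282.6) = 49.02
20*log10(27.4) = 28.76
FSPL = 170.2 dB

170.2 dB


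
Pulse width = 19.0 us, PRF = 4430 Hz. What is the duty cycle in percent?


DC = 19.0e-6 * 4430 * 100 = 8.42%

8.42%


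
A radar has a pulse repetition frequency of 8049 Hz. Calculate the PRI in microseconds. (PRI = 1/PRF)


PRI = 1/8049 = 0.000124239 s = 124.2 us

124.2 us


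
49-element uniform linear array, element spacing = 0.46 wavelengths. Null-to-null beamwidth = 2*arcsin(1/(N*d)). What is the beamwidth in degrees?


1/(N*d) = 1/(49*0.46) = 0.044366
BW = 2*arcsin(0.044366) = 5.1 degrees

5.1 degrees


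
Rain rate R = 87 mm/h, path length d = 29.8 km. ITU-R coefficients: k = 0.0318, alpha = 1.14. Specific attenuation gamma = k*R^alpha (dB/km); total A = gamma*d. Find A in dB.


gamma = 0.0318 * 87^1.14 = 5.169863 dB/km
A = 5.169863 * 29.8 = 154.06 dB

154.06 dB


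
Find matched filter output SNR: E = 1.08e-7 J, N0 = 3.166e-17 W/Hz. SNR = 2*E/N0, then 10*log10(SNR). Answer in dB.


SNR_lin = 2 * 1.08e-7 / 3.166e-17 = 6.822e9
SNR_dB = 10*log10(6.822e9) = 98.3 dB

98.3 dB


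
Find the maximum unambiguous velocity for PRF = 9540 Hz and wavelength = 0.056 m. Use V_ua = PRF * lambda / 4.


V_ua = 9540 * 0.056 / 4 = 133.6 m/s

133.6 m/s


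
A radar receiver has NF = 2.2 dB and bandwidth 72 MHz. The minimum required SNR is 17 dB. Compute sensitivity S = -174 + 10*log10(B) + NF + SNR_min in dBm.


10*log10(72000000.0) = 78.57
S = -174 + 78.57 + 2.2 + 17 = -76.2 dBm

-76.2 dBm


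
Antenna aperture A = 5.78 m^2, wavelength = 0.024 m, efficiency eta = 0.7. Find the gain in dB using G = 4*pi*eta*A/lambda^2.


G_linear = 4*pi*0.7*5.78/0.024^2 = 88270.03
G_dB = 10*log10(88270.03) = 49.5 dB

49.5 dB


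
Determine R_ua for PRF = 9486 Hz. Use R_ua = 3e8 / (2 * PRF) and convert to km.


R_ua = 3e8 / (2 * 9486) = 15812.8 m = 15.8 km

15.8 km


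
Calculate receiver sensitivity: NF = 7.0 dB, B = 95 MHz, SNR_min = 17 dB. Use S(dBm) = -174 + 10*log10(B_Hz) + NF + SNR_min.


10*log10(95000000.0) = 79.78
S = -174 + 79.78 + 7.0 + 17 = -70.2 dBm

-70.2 dBm


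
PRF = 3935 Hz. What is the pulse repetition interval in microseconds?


PRI = 1/3935 = 0.0002541296 s = 254.1 us

254.1 us


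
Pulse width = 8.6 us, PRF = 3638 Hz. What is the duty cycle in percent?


DC = 8.6e-6 * 3638 * 100 = 3.13%

3.13%


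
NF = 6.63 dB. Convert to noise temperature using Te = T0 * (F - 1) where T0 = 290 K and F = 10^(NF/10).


NF_lin = 10^(6.63/10) = 4.602566
Te = 290 * (4.602566 - 1) = 1044.7 K

1044.7 K


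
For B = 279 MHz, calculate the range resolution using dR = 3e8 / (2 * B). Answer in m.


dR = 3e8 / (2 * 279000000.0) = 0.54 m

0.54 m


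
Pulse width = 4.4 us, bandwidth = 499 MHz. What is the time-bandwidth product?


TBP = 4.4 * 499 = 2195.6

2195.6


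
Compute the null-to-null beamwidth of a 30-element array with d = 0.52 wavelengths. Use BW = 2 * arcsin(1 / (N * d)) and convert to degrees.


1/(N*d) = 1/(30*0.52) = 0.064103
BW = 2*arcsin(0.064103) = 7.4 degrees

7.4 degrees


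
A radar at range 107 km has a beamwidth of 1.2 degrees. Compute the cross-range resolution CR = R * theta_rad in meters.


BW_rad = 0.020943951
CR = 107000 * 0.020943951 = 2241.0 m

2241.0 m


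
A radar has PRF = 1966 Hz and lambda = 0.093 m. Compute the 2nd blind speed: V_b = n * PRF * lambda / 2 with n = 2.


V_blind = 2 * 1966 * 0.093 / 2 = 182.8 m/s

182.8 m/s


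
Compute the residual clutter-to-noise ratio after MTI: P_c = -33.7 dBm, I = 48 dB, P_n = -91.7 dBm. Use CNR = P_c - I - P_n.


CNR = -33.7 - 48 - (-91.7) = 10.0 dB

10.0 dB


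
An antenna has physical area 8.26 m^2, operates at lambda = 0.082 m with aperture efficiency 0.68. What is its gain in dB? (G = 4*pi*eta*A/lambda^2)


G_linear = 4*pi*0.68*8.26/0.082^2 = 10497.14
G_dB = 10*log10(10497.14) = 40.2 dB

40.2 dB


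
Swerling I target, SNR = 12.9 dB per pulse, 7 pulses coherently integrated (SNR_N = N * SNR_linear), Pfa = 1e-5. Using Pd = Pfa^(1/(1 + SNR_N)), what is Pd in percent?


SNR_lin = 10^(12.9/10) = 19.49845
SNR_N = 7 * 19.49845 = 136.48915
1/(1 + SNR_N) = 1/137.48915 = 0.0072733
Pd = (1e-5)^0.0072733 = 0.91967
Pd = 92.0%

92.0%


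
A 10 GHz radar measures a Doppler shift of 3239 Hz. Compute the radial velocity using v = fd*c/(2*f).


v = 3239 * 3e8 / (2 * 10000000000.0) = 48.6 m/s

48.6 m/s


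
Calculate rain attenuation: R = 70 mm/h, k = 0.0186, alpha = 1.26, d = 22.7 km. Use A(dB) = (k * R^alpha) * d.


gamma = 0.0186 * 70^1.26 = 3.929493 dB/km
A = 3.929493 * 22.7 = 89.2 dB

89.2 dB


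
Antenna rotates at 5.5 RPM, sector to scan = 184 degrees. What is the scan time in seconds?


t = 184 / (5.5 * 360) * 60 = 5.58 s

5.58 s


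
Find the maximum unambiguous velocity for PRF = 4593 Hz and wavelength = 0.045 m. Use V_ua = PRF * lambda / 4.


V_ua = 4593 * 0.045 / 4 = 51.7 m/s

51.7 m/s


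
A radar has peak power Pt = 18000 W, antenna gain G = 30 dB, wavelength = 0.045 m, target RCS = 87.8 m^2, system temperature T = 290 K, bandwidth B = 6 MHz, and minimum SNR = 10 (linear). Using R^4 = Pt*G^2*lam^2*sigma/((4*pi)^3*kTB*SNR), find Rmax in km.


G_lin = 10^(30/10) = 1000.0
R^4 = 18000 * 1000.0^2 * 0.045^2 * 87.8 / ((4*pi)^3 * 1.38e-23 * 290 * 6000000.0 * 10)
R^4 = 6.71636e18 m^4
R_max = (6.71636e18)^(1/4) = 50907.7 m = 50.9 km

50.9 km


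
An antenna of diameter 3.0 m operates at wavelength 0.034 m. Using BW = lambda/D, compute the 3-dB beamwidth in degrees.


BW_rad = 0.034 / 3.0 = 0.011333
BW_deg = 0.65 degrees

0.65 degrees


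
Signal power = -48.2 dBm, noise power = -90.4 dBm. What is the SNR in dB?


SNR = -48.2 - (-90.4) = 42.2 dB

42.2 dB


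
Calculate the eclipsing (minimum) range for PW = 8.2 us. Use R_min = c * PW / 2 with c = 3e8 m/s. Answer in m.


R_min = 3e8 * 8.2e-6 / 2 = 1230.0 m

1230.0 m


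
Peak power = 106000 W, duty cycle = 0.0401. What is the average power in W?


P_avg = 106000 * 0.0401 = 4250.6 W

4250.6 W


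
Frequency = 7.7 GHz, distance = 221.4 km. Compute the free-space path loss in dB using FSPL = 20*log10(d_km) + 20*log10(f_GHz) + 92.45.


20*log10(221.4) = 46.9
20*log10(7.7) = 17.73
FSPL = 157.1 dB

157.1 dB


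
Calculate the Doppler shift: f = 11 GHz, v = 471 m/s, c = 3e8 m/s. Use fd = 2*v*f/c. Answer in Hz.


fd = 2 * 471 * 11000000000.0 / 3e8 = 34540.0 Hz

34540.0 Hz


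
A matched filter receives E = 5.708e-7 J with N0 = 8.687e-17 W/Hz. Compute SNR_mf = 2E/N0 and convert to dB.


SNR_lin = 2 * 5.708e-7 / 8.687e-17 = 1.314e10
SNR_dB = 10*log10(1.314e10) = 101.2 dB

101.2 dB


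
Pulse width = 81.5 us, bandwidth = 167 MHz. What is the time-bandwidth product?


TBP = 81.5 * 167 = 13610.5

13610.5


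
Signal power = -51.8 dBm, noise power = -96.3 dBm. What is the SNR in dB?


SNR = -51.8 - (-96.3) = 44.5 dB

44.5 dB


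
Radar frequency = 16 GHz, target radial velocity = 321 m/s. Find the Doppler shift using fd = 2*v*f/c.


fd = 2 * 321 * 16000000000.0 / 3e8 = 34240.0 Hz

34240.0 Hz


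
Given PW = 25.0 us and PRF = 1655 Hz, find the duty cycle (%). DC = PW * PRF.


DC = 25.0e-6 * 1655 * 100 = 4.14%

4.14%


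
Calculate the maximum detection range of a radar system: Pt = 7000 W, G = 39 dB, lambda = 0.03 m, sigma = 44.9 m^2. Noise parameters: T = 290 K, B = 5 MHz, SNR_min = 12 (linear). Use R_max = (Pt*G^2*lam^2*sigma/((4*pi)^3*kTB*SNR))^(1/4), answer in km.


G_lin = 10^(39/10) = 7943.282347
R^4 = 7000 * 7943.282347^2 * 0.03^2 * 44.9 / ((4*pi)^3 * 1.38e-23 * 290 * 5000000.0 * 12)
R^4 = 3.74567e19 m^4
R_max = (3.74567e19)^(1/4) = 78231.6 m = 78.2 km

78.2 km


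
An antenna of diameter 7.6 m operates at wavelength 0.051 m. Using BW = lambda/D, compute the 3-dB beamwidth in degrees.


BW_rad = 0.051 / 7.6 = 0.006711
BW_deg = 0.38 degrees

0.38 degrees


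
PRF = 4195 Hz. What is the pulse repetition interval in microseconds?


PRI = 1/4195 = 0.000238379 s = 238.4 us

238.4 us


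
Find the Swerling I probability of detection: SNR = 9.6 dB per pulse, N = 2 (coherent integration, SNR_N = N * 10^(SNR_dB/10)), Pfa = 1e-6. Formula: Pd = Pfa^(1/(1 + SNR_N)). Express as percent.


SNR_lin = 10^(9.6/10) = 9.12011
SNR_N = 2 * 9.12011 = 18.24022
1/(1 + SNR_N) = 1/19.24022 = 0.0519745
Pd = (1e-6)^0.0519745 = 0.4877
Pd = 48.8%

48.8%


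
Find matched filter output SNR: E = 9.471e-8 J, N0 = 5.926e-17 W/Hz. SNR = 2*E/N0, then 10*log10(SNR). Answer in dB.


SNR_lin = 2 * 9.471e-8 / 5.926e-17 = 3.196e9
SNR_dB = 10*log10(3.196e9) = 95.0 dB

95.0 dB


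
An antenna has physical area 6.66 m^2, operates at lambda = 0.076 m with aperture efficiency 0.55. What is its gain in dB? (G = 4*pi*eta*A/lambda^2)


G_linear = 4*pi*0.55*6.66/0.076^2 = 7969.29
G_dB = 10*log10(7969.29) = 39.0 dB

39.0 dB


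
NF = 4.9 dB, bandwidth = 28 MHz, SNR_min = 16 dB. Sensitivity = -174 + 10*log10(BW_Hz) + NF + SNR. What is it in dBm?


10*log10(28000000.0) = 74.47
S = -174 + 74.47 + 4.9 + 16 = -78.6 dBm

-78.6 dBm


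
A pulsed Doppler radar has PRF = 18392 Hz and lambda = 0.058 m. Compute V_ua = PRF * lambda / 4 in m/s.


V_ua = 18392 * 0.058 / 4 = 266.7 m/s

266.7 m/s


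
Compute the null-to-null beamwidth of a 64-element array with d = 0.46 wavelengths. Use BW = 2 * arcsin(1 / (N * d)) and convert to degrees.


1/(N*d) = 1/(64*0.46) = 0.033967
BW = 2*arcsin(0.033967) = 3.9 degrees

3.9 degrees


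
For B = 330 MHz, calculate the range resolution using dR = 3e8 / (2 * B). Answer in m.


dR = 3e8 / (2 * 330000000.0) = 0.45 m

0.45 m


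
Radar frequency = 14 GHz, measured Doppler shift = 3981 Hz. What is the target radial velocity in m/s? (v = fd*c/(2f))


v = 3981 * 3e8 / (2 * 14000000000.0) = 42.7 m/s

42.7 m/s


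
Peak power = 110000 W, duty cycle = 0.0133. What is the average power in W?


P_avg = 110000 * 0.0133 = 1463.0 W

1463.0 W


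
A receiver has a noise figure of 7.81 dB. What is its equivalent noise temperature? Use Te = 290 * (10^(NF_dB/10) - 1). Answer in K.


NF_lin = 10^(7.81/10) = 6.039486
Te = 290 * (6.039486 - 1) = 1461.5 K

1461.5 K


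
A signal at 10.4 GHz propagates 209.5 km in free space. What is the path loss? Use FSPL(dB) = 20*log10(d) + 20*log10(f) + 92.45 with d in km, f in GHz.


20*log10(209.5) = 46.42
20*log10(10.4) = 20.34
FSPL = 159.2 dB

159.2 dB


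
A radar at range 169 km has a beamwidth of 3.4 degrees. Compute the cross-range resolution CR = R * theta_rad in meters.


BW_rad = 0.059341195
CR = 169000 * 0.059341195 = 10028.7 m

10028.7 m


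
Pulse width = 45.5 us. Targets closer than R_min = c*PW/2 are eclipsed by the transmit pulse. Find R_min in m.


R_min = 3e8 * 45.5e-6 / 2 = 6825.0 m

6825.0 m


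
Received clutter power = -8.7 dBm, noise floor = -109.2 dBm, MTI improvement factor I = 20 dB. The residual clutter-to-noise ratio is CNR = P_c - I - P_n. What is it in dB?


CNR = -8.7 - 20 - (-109.2) = 80.5 dB

80.5 dB


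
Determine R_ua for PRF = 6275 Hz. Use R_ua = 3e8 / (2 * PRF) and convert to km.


R_ua = 3e8 / (2 * 6275) = 23904.4 m = 23.9 km

23.9 km


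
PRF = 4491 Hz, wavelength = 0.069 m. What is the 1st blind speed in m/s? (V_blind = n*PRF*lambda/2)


V_blind = 1 * 4491 * 0.069 / 2 = 154.9 m/s

154.9 m/s


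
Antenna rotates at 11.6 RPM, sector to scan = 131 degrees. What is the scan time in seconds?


t = 131 / (11.6 * 360) * 60 = 1.88 s

1.88 s


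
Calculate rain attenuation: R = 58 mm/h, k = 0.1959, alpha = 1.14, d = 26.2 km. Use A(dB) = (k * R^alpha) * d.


gamma = 0.1959 * 58^1.14 = 20.060527 dB/km
A = 20.060527 * 26.2 = 525.59 dB

525.59 dB


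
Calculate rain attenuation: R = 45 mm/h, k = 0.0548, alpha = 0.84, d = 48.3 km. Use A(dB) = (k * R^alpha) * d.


gamma = 0.0548 * 45^0.84 = 1.341155 dB/km
A = 1.341155 * 48.3 = 64.78 dB

64.78 dB


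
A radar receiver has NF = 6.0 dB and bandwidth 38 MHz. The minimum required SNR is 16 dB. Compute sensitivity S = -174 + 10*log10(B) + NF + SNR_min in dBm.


10*log10(38000000.0) = 75.8
S = -174 + 75.8 + 6.0 + 16 = -76.2 dBm

-76.2 dBm


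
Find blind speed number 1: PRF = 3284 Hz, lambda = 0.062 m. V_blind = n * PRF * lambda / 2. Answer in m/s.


V_blind = 1 * 3284 * 0.062 / 2 = 101.8 m/s

101.8 m/s


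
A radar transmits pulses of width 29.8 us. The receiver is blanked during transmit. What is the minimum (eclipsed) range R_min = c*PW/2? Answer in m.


R_min = 3e8 * 29.8e-6 / 2 = 4470.0 m

4470.0 m


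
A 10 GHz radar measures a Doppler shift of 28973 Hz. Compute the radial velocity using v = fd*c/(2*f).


v = 28973 * 3e8 / (2 * 10000000000.0) = 434.6 m/s

434.6 m/s


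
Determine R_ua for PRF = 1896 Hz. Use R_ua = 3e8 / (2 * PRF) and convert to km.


R_ua = 3e8 / (2 * 1896) = 79113.9 m = 79.1 km

79.1 km


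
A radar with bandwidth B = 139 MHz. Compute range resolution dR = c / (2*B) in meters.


dR = 3e8 / (2 * 139000000.0) = 1.08 m

1.08 m


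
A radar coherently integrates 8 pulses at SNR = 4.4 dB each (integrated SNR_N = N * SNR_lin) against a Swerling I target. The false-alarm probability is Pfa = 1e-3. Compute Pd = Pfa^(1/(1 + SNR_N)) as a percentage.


SNR_lin = 10^(4.4/10) = 2.75423
SNR_N = 8 * 2.75423 = 22.03384
1/(1 + SNR_N) = 1/23.03384 = 0.0434144
Pd = (1e-3)^0.0434144 = 0.7409
Pd = 74.1%

74.1%


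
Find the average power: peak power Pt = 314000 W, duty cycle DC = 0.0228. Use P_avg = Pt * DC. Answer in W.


P_avg = 314000 * 0.0228 = 7159.2 W

7159.2 W


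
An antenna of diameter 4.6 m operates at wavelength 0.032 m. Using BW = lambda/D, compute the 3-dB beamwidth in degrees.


BW_rad = 0.032 / 4.6 = 0.006957
BW_deg = 0.4 degrees

0.4 degrees


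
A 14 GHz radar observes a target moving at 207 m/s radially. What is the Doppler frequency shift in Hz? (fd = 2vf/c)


fd = 2 * 207 * 14000000000.0 / 3e8 = 19320.0 Hz

19320.0 Hz


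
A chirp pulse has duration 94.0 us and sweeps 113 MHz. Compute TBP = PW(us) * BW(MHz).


TBP = 94.0 * 113 = 10622.0

10622.0


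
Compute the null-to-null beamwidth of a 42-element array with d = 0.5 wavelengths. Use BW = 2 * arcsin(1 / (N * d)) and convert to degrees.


1/(N*d) = 1/(42*0.5) = 0.047619
BW = 2*arcsin(0.047619) = 5.5 degrees

5.5 degrees


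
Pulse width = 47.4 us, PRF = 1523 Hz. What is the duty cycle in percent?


DC = 47.4e-6 * 1523 * 100 = 7.22%

7.22%


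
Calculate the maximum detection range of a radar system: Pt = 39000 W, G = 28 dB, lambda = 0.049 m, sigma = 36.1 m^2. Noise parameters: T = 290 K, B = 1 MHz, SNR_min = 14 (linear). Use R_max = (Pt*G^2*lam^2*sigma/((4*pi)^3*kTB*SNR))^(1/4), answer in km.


G_lin = 10^(28/10) = 630.957344
R^4 = 39000 * 630.957344^2 * 0.049^2 * 36.1 / ((4*pi)^3 * 1.38e-23 * 290 * 1000000.0 * 14)
R^4 = 1.2104e19 m^4
R_max = (1.2104e19)^(1/4) = 58983.7 m = 59.0 km

59.0 km


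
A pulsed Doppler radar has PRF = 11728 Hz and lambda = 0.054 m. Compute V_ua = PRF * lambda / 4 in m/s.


V_ua = 11728 * 0.054 / 4 = 158.3 m/s

158.3 m/s


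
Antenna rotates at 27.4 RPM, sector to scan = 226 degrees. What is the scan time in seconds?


t = 226 / (27.4 * 360) * 60 = 1.37 s

1.37 s


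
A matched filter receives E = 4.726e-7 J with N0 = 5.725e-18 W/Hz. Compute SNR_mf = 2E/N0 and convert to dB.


SNR_lin = 2 * 4.726e-7 / 5.725e-18 = 1.651e11
SNR_dB = 10*log10(1.651e11) = 112.2 dB

112.2 dB


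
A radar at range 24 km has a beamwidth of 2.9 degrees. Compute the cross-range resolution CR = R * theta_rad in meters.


BW_rad = 0.050614548
CR = 24000 * 0.050614548 = 1214.7 m

1214.7 m


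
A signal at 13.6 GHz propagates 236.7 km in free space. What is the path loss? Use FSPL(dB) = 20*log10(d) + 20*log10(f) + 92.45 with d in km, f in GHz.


20*log10(236.7) = 47.48
20*log10(13.6) = 22.67
FSPL = 162.6 dB

162.6 dB


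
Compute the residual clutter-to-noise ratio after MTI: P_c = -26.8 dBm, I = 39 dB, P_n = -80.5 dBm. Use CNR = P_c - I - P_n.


CNR = -26.8 - 39 - (-80.5) = 14.7 dB

14.7 dB


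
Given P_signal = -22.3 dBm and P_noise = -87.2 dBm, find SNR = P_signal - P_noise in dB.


SNR = -22.3 - (-87.2) = 64.9 dB

64.9 dB


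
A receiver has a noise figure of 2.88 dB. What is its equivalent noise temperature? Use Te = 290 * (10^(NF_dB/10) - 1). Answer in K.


NF_lin = 10^(2.88/10) = 1.940886
Te = 290 * (1.940886 - 1) = 272.9 K

272.9 K


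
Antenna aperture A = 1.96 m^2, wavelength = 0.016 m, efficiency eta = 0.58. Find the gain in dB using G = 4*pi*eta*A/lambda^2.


G_linear = 4*pi*0.58*1.96/0.016^2 = 55802.54
G_dB = 10*log10(55802.54) = 47.5 dB

47.5 dB


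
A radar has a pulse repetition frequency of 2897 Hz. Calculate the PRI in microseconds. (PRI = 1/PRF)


PRI = 1/2897 = 0.0003451847 s = 345.2 us

345.2 us


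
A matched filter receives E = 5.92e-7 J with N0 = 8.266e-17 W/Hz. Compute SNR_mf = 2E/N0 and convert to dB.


SNR_lin = 2 * 5.92e-7 / 8.266e-17 = 1.432e10
SNR_dB = 10*log10(1.432e10) = 101.6 dB

101.6 dB


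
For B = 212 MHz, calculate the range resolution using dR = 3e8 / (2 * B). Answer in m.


dR = 3e8 / (2 * 212000000.0) = 0.71 m

0.71 m


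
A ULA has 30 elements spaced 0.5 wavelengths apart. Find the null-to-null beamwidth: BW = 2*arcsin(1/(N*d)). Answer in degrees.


1/(N*d) = 1/(30*0.5) = 0.066667
BW = 2*arcsin(0.066667) = 7.6 degrees

7.6 degrees


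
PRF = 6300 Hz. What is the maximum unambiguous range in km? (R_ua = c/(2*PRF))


R_ua = 3e8 / (2 * 6300) = 23809.5 m = 23.8 km

23.8 km


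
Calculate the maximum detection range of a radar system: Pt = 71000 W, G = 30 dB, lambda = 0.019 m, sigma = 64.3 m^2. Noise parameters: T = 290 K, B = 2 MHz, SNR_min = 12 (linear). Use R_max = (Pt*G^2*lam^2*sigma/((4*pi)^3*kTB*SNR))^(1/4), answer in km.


G_lin = 10^(30/10) = 1000.0
R^4 = 71000 * 1000.0^2 * 0.019^2 * 64.3 / ((4*pi)^3 * 1.38e-23 * 290 * 2000000.0 * 12)
R^4 = 8.64686e18 m^4
R_max = (8.64686e18)^(1/4) = 54226.9 m = 54.2 km

54.2 km


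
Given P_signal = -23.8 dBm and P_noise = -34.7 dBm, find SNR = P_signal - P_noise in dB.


SNR = -23.8 - (-34.7) = 10.9 dB

10.9 dB


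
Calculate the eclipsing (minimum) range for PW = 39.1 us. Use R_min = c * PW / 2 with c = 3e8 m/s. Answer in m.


R_min = 3e8 * 39.1e-6 / 2 = 5865.0 m

5865.0 m


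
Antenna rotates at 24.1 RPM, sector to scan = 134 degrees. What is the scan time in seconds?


t = 134 / (24.1 * 360) * 60 = 0.93 s

0.93 s


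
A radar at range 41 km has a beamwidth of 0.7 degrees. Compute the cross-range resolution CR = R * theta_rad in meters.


BW_rad = 0.012217305
CR = 41000 * 0.012217305 = 500.9 m

500.9 m


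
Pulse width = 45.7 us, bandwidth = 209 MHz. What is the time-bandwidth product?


TBP = 45.7 * 209 = 9551.3

9551.3


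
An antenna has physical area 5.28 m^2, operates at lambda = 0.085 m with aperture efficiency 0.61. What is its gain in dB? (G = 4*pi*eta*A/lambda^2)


G_linear = 4*pi*0.61*5.28/0.085^2 = 5601.91
G_dB = 10*log10(5601.91) = 37.5 dB

37.5 dB


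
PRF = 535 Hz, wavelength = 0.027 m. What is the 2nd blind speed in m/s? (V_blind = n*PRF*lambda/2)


V_blind = 2 * 535 * 0.027 / 2 = 14.4 m/s

14.4 m/s


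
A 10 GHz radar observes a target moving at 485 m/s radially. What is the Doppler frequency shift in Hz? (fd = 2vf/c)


fd = 2 * 485 * 10000000000.0 / 3e8 = 32333.3 Hz

32333.3 Hz


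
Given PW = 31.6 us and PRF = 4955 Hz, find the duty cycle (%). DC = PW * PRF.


DC = 31.6e-6 * 4955 * 100 = 15.66%

15.66%


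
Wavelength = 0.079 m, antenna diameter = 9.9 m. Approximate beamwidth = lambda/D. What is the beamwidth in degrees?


BW_rad = 0.079 / 9.9 = 0.00798
BW_deg = 0.46 degrees

0.46 degrees


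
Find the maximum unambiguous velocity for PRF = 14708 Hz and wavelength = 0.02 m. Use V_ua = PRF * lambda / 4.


V_ua = 14708 * 0.02 / 4 = 73.5 m/s

73.5 m/s


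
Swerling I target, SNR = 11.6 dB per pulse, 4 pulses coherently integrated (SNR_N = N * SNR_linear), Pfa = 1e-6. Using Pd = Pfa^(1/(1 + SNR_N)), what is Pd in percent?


SNR_lin = 10^(11.6/10) = 14.4544
SNR_N = 4 * 14.4544 = 57.8176
1/(1 + SNR_N) = 1/58.8176 = 0.0170017
Pd = (1e-6)^0.0170017 = 0.79066
Pd = 79.1%

79.1%


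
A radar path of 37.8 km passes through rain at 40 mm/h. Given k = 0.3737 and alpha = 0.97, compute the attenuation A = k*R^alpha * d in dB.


gamma = 0.3737 * 40^0.97 = 13.382008 dB/km
A = 13.382008 * 37.8 = 505.84 dB

505.84 dB


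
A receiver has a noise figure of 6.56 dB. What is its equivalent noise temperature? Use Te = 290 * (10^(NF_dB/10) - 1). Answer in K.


NF_lin = 10^(6.56/10) = 4.528976
Te = 290 * (4.528976 - 1) = 1023.4 K

1023.4 K


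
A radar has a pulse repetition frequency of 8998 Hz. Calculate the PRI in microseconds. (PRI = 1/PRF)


PRI = 1/8998 = 0.0001111358 s = 111.1 us

111.1 us


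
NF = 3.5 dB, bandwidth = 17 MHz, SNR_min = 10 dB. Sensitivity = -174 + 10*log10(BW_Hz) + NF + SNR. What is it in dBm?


10*log10(17000000.0) = 72.3
S = -174 + 72.3 + 3.5 + 10 = -88.2 dBm

-88.2 dBm


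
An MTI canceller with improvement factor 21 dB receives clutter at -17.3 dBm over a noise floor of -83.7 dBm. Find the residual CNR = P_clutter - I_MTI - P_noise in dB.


CNR = -17.3 - 21 - (-83.7) = 45.4 dB

45.4 dB


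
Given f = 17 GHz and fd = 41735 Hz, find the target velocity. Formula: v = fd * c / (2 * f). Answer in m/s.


v = 41735 * 3e8 / (2 * 17000000000.0) = 368.3 m/s

368.3 m/s


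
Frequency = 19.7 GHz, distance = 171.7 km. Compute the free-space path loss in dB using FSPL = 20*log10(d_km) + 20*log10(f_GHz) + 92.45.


20*log10(171.7) = 44.7
20*log10(19.7) = 25.89
FSPL = 163.0 dB

163.0 dB


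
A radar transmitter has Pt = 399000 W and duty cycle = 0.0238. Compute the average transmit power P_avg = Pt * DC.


P_avg = 399000 * 0.0238 = 9496.2 W

9496.2 W


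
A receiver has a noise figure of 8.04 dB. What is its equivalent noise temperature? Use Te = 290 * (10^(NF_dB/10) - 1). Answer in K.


NF_lin = 10^(8.04/10) = 6.367955
Te = 290 * (6.367955 - 1) = 1556.7 K

1556.7 K


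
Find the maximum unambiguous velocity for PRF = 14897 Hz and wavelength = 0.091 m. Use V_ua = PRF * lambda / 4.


V_ua = 14897 * 0.091 / 4 = 338.9 m/s

338.9 m/s


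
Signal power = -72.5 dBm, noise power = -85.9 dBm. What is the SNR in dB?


SNR = -72.5 - (-85.9) = 13.4 dB

13.4 dB


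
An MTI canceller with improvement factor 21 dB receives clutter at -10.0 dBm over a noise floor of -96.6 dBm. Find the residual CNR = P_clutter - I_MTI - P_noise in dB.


CNR = -10.0 - 21 - (-96.6) = 65.6 dB

65.6 dB


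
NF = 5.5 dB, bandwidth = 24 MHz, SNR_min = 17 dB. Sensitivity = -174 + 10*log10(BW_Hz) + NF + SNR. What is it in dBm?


10*log10(24000000.0) = 73.8
S = -174 + 73.8 + 5.5 + 17 = -77.7 dBm

-77.7 dBm


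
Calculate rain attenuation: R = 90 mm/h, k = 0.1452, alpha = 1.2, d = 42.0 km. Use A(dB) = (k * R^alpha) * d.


gamma = 0.1452 * 90^1.2 = 32.14087 dB/km
A = 32.14087 * 42.0 = 1349.92 dB

1349.92 dB


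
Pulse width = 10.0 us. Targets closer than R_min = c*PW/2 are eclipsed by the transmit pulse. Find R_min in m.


R_min = 3e8 * 10.0e-6 / 2 = 1500.0 m

1500.0 m


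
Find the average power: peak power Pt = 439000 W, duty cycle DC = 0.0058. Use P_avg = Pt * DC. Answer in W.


P_avg = 439000 * 0.0058 = 2546.2 W

2546.2 W


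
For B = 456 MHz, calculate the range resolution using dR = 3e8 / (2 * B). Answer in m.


dR = 3e8 / (2 * 456000000.0) = 0.33 m

0.33 m


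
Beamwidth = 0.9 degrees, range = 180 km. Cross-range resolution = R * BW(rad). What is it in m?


BW_rad = 0.015707963
CR = 180000 * 0.015707963 = 2827.4 m

2827.4 m


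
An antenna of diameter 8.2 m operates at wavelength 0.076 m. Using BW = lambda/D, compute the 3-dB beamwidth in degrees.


BW_rad = 0.076 / 8.2 = 0.009268
BW_deg = 0.53 degrees

0.53 degrees


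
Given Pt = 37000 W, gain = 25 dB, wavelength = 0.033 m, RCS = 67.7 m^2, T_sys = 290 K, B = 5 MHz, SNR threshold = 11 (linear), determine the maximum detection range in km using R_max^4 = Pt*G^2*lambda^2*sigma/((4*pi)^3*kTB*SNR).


G_lin = 10^(25/10) = 316.227766
R^4 = 37000 * 316.227766^2 * 0.033^2 * 67.7 / ((4*pi)^3 * 1.38e-23 * 290 * 5000000.0 * 11)
R^4 = 6.24524e17 m^4
R_max = (6.24524e17)^(1/4) = 28111.7 m = 28.1 km

28.1 km


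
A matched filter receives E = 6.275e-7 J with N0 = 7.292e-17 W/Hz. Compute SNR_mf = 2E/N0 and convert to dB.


SNR_lin = 2 * 6.275e-7 / 7.292e-17 = 1.721e10
SNR_dB = 10*log10(1.721e10) = 102.4 dB

102.4 dB


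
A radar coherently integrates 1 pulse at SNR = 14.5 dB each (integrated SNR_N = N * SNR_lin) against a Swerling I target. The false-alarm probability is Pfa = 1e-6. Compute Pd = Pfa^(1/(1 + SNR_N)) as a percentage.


SNR_lin = 10^(14.5/10) = 28.18383
SNR_N = 1 * 28.18383 = 28.18383
1/(1 + SNR_N) = 1/29.18383 = 0.0342656
Pd = (1e-6)^0.0342656 = 0.62288
Pd = 62.3%

62.3%


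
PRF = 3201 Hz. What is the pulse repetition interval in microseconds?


PRI = 1/3201 = 0.0003124024 s = 312.4 us

312.4 us


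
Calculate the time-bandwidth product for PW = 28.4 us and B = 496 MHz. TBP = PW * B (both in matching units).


TBP = 28.4 * 496 = 14086.4

14086.4


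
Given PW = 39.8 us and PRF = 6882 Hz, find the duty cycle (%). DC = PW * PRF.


DC = 39.8e-6 * 6882 * 100 = 27.39%

27.39%


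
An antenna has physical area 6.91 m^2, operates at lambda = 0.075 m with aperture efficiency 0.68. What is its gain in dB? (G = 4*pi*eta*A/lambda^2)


G_linear = 4*pi*0.68*6.91/0.075^2 = 10497.22
G_dB = 10*log10(10497.22) = 40.2 dB

40.2 dB


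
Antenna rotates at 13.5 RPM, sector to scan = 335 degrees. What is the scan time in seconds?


t = 335 / (13.5 * 360) * 60 = 4.14 s

4.14 s


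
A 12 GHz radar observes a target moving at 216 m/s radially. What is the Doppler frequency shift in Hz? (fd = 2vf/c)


fd = 2 * 216 * 12000000000.0 / 3e8 = 17280.0 Hz

17280.0 Hz


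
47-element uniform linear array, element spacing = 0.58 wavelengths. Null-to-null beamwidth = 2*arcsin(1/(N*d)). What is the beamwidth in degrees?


1/(N*d) = 1/(47*0.58) = 0.036684
BW = 2*arcsin(0.036684) = 4.2 degrees

4.2 degrees


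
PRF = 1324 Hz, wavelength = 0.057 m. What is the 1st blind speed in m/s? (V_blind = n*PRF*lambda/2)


V_blind = 1 * 1324 * 0.057 / 2 = 37.7 m/s

37.7 m/s


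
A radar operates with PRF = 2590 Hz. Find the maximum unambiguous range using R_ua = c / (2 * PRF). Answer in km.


R_ua = 3e8 / (2 * 2590) = 57915.1 m = 57.9 km

57.9 km


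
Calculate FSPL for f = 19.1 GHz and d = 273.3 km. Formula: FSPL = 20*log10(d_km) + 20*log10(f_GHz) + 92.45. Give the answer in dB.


20*log10(273.3) = 48.73
20*log10(19.1) = 25.62
FSPL = 166.8 dB

166.8 dB


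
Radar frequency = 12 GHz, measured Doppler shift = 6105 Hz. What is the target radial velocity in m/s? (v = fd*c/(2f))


v = 6105 * 3e8 / (2 * 12000000000.0) = 76.3 m/s

76.3 m/s


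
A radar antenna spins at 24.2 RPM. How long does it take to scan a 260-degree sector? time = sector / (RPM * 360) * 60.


t = 260 / (24.2 * 360) * 60 = 1.79 s

1.79 s


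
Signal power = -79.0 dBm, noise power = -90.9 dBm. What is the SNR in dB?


SNR = -79.0 - (-90.9) = 11.9 dB

11.9 dB


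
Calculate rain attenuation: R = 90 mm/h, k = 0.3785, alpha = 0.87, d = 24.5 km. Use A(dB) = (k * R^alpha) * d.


gamma = 0.3785 * 90^0.87 = 18.978281 dB/km
A = 18.978281 * 24.5 = 464.97 dB

464.97 dB


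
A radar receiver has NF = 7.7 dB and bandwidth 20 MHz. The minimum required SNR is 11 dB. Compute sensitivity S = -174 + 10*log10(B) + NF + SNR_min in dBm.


10*log10(20000000.0) = 73.01
S = -174 + 73.01 + 7.7 + 11 = -82.3 dBm

-82.3 dBm


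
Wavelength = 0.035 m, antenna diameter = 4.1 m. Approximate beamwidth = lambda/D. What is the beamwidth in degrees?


BW_rad = 0.035 / 4.1 = 0.008537
BW_deg = 0.49 degrees

0.49 degrees


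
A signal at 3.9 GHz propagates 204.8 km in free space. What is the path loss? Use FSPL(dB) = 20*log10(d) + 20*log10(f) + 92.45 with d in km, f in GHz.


20*log10(204.8) = 46.23
20*log10(3.9) = 11.82
FSPL = 150.5 dB

150.5 dB


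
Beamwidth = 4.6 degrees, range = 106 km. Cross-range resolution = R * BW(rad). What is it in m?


BW_rad = 0.080285146
CR = 106000 * 0.080285146 = 8510.2 m

8510.2 m


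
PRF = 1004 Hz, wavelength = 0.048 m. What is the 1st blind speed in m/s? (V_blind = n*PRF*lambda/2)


V_blind = 1 * 1004 * 0.048 / 2 = 24.1 m/s

24.1 m/s


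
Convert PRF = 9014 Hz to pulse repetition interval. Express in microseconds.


PRI = 1/9014 = 0.0001109385 s = 110.9 us

110.9 us


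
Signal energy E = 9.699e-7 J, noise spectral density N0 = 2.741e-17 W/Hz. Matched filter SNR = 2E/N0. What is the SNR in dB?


SNR_lin = 2 * 9.699e-7 / 2.741e-17 = 7.077e10
SNR_dB = 10*log10(7.077e10) = 108.5 dB

108.5 dB


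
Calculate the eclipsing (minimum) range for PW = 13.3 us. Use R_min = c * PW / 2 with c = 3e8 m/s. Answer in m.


R_min = 3e8 * 13.3e-6 / 2 = 1995.0 m

1995.0 m


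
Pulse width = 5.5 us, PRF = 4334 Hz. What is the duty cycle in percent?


DC = 5.5e-6 * 4334 * 100 = 2.38%

2.38%


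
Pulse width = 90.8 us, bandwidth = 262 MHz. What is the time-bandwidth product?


TBP = 90.8 * 262 = 23789.6

23789.6


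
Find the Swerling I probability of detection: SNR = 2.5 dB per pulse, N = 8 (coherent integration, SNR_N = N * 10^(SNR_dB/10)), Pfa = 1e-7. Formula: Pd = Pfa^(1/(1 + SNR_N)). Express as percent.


SNR_lin = 10^(2.5/10) = 1.77828
SNR_N = 8 * 1.77828 = 14.22624
1/(1 + SNR_N) = 1/15.22624 = 0.0656761
Pd = (1e-7)^0.0656761 = 0.34695
Pd = 34.7%

34.7%


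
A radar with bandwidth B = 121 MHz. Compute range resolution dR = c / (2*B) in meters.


dR = 3e8 / (2 * 121000000.0) = 1.24 m

1.24 m


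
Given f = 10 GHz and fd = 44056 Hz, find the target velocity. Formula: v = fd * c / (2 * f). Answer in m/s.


v = 44056 * 3e8 / (2 * 10000000000.0) = 660.8 m/s

660.8 m/s


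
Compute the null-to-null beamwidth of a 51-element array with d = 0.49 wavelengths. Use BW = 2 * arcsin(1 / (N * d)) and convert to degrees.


1/(N*d) = 1/(51*0.49) = 0.040016
BW = 2*arcsin(0.040016) = 4.6 degrees

4.6 degrees


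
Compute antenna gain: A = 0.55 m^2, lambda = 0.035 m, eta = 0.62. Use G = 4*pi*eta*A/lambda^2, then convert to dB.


G_linear = 4*pi*0.62*0.55/0.035^2 = 3498.07
G_dB = 10*log10(3498.07) = 35.4 dB

35.4 dB


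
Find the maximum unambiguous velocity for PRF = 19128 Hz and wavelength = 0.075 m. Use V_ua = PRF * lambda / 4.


V_ua = 19128 * 0.075 / 4 = 358.7 m/s

358.7 m/s


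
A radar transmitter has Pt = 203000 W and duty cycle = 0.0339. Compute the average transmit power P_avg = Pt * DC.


P_avg = 203000 * 0.0339 = 6881.7 W

6881.7 W


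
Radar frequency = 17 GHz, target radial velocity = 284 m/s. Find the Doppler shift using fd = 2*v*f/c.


fd = 2 * 284 * 17000000000.0 / 3e8 = 32186.7 Hz

32186.7 Hz


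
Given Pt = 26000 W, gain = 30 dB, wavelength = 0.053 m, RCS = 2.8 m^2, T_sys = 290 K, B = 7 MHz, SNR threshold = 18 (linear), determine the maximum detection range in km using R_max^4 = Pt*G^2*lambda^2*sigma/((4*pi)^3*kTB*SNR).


G_lin = 10^(30/10) = 1000.0
R^4 = 26000 * 1000.0^2 * 0.053^2 * 2.8 / ((4*pi)^3 * 1.38e-23 * 290 * 7000000.0 * 18)
R^4 = 2.04365e17 m^4
R_max = (2.04365e17)^(1/4) = 21261.9 m = 21.3 km

21.3 km


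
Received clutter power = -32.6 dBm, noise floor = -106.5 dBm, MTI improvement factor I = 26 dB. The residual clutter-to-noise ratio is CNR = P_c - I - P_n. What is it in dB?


CNR = -32.6 - 26 - (-106.5) = 47.9 dB

47.9 dB


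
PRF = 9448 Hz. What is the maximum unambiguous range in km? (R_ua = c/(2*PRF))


R_ua = 3e8 / (2 * 9448) = 15876.4 m = 15.9 km

15.9 km


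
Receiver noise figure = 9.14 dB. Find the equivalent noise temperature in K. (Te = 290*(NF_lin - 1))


NF_lin = 10^(9.14/10) = 8.203515
Te = 290 * (8.203515 - 1) = 2089.0 K

2089.0 K


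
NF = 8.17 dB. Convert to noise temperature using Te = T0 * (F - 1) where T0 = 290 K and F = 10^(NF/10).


NF_lin = 10^(8.17/10) = 6.561453
Te = 290 * (6.561453 - 1) = 1612.8 K

1612.8 K


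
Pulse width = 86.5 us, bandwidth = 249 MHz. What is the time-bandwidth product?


TBP = 86.5 * 249 = 21538.5

21538.5


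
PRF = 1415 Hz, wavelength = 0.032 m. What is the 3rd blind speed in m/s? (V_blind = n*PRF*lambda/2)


V_blind = 3 * 1415 * 0.032 / 2 = 67.9 m/s

67.9 m/s


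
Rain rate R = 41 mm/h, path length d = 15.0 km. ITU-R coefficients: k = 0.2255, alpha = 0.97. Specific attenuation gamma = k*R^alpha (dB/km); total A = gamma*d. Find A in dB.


gamma = 0.2255 * 41^0.97 = 8.270788 dB/km
A = 8.270788 * 15.0 = 124.06 dB

124.06 dB


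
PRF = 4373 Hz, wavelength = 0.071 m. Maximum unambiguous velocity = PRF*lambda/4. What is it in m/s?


V_ua = 4373 * 0.071 / 4 = 77.6 m/s

77.6 m/s


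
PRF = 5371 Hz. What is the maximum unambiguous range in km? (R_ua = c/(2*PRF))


R_ua = 3e8 / (2 * 5371) = 27927.8 m = 27.9 km

27.9 km


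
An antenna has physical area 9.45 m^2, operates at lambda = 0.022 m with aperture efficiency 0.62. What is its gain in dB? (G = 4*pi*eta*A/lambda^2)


G_linear = 4*pi*0.62*9.45/0.022^2 = 152120.59
G_dB = 10*log10(152120.59) = 51.8 dB

51.8 dB


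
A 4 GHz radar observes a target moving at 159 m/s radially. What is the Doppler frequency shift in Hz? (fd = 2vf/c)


fd = 2 * 159 * 4000000000.0 / 3e8 = 4240.0 Hz

4240.0 Hz


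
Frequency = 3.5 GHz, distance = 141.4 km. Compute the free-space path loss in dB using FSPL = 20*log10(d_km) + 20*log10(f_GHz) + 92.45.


20*log10(141.4) = 43.01
20*log10(3.5) = 10.88
FSPL = 146.3 dB

146.3 dB


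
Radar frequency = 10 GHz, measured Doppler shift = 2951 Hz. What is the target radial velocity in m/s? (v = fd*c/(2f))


v = 2951 * 3e8 / (2 * 10000000000.0) = 44.3 m/s

44.3 m/s


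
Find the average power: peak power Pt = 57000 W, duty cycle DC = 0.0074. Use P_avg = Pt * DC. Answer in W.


P_avg = 57000 * 0.0074 = 421.8 W

421.8 W


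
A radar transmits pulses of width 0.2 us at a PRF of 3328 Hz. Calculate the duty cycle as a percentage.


DC = 0.2e-6 * 3328 * 100 = 0.07%

0.07%


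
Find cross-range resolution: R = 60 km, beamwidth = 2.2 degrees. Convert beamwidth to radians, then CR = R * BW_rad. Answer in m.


BW_rad = 0.038397244
CR = 60000 * 0.038397244 = 2303.8 m

2303.8 m


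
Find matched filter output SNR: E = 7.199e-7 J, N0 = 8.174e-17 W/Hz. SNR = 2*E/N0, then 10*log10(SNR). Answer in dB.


SNR_lin = 2 * 7.199e-7 / 8.174e-17 = 1.761e10
SNR_dB = 10*log10(1.761e10) = 102.5 dB

102.5 dB


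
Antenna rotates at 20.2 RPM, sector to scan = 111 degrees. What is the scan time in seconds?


t = 111 / (20.2 * 360) * 60 = 0.92 s

0.92 s


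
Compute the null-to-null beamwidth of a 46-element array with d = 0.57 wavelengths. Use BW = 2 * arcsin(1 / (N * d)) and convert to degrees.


1/(N*d) = 1/(46*0.57) = 0.038139
BW = 2*arcsin(0.038139) = 4.4 degrees

4.4 degrees


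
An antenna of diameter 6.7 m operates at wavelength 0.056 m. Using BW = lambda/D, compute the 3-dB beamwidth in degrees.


BW_rad = 0.056 / 6.7 = 0.008358
BW_deg = 0.48 degrees

0.48 degrees


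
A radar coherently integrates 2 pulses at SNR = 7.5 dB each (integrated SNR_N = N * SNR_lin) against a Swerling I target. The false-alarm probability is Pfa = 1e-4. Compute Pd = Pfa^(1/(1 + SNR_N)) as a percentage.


SNR_lin = 10^(7.5/10) = 5.62341
SNR_N = 2 * 5.62341 = 11.24682
1/(1 + SNR_N) = 1/12.24682 = 0.0816538
Pd = (1e-4)^0.0816538 = 0.47139
Pd = 47.1%

47.1%


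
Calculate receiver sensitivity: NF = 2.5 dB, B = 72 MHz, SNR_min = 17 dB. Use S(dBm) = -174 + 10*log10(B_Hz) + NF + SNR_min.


10*log10(72000000.0) = 78.57
S = -174 + 78.57 + 2.5 + 17 = -75.9 dBm

-75.9 dBm


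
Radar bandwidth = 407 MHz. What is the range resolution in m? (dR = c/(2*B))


dR = 3e8 / (2 * 407000000.0) = 0.37 m

0.37 m


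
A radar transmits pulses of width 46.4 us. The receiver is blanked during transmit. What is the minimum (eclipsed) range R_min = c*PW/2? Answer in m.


R_min = 3e8 * 46.4e-6 / 2 = 6960.0 m

6960.0 m


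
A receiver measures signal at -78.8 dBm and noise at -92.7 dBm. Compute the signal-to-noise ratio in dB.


SNR = -78.8 - (-92.7) = 13.9 dB

13.9 dB


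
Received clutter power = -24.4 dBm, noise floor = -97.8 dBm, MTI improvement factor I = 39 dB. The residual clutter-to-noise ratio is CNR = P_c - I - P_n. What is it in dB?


CNR = -24.4 - 39 - (-97.8) = 34.4 dB

34.4 dB


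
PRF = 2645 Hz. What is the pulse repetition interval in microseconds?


PRI = 1/2645 = 0.0003780718 s = 378.1 us

378.1 us


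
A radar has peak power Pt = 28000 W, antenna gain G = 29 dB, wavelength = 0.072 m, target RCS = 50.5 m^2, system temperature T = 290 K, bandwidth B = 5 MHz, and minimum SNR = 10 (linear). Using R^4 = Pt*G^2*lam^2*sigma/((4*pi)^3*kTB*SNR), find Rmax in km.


G_lin = 10^(29/10) = 794.328235
R^4 = 28000 * 794.328235^2 * 0.072^2 * 50.5 / ((4*pi)^3 * 1.38e-23 * 290 * 5000000.0 * 10)
R^4 = 1.16476e19 m^4
R_max = (1.16476e19)^(1/4) = 58419.7 m = 58.4 km

58.4 km


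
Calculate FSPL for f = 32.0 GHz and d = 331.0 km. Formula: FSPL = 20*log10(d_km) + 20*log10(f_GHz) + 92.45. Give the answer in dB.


20*log10(331.0) = 50.4
20*log10(32.0) = 30.1
FSPL = 172.9 dB

172.9 dB


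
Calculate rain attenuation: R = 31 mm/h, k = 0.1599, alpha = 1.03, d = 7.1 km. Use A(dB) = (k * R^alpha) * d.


gamma = 0.1599 * 31^1.03 = 5.494789 dB/km
A = 5.494789 * 7.1 = 39.01 dB

39.01 dB


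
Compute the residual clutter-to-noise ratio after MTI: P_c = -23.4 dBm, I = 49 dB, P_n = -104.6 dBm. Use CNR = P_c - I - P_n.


CNR = -23.4 - 49 - (-104.6) = 32.2 dB

32.2 dB
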